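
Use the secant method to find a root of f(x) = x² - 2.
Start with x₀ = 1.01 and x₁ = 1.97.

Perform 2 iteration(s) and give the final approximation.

f(x) = x² - 2
x₀ = 1.01, x₁ = 1.97

Secant formula: x_{n+1} = x_n - f(x_n)(x_n - x_{n-1})/(f(x_n) - f(x_{n-1}))

Iteration 1:
  f(1.010000) = -0.979900
  f(1.970000) = 1.880900
  x_2 = 1.970000 - 1.880900×(1.970000 - 1.010000)/(1.880900 - (-0.979900))
       = 1.338826
Iteration 2:
  f(1.970000) = 1.880900
  f(1.338826) = -0.207546
  x_3 = 1.338826 - (-0.207546)×(1.338826 - 1.970000)/(-0.207546 - 1.880900)
       = 1.401551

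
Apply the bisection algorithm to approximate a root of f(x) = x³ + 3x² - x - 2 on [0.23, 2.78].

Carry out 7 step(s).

f(x) = x³ + 3x² - x - 2
Initial interval: [0.23, 2.78]

Iteration 1:
  c_1 = (0.230000 + 2.780000)/2 = 1.505000
  f(c_1) = f(1.505000) = 6.698938
  f(a) × f(c) < 0, new interval: [0.230000, 1.505000]
Iteration 2:
  c_2 = (0.230000 + 1.505000)/2 = 0.867500
  f(c_2) = f(0.867500) = 0.043011
  f(a) × f(c) < 0, new interval: [0.230000, 0.867500]
Iteration 3:
  c_3 = (0.230000 + 0.867500)/2 = 0.548750
  f(c_3) = f(0.548750) = -1.480127
  f(a) × f(c) ≥ 0, new interval: [0.548750, 0.867500]
Iteration 4:
  c_4 = (0.548750 + 0.867500)/2 = 0.708125
  f(c_4) = f(0.708125) = -0.848719
  f(a) × f(c) ≥ 0, new interval: [0.708125, 0.867500]
Iteration 5:
  c_5 = (0.708125 + 0.867500)/2 = 0.787812
  f(c_5) = f(0.787812) = -0.436912
  f(a) × f(c) ≥ 0, new interval: [0.787812, 0.867500]
Iteration 6:
  c_6 = (0.787812 + 0.867500)/2 = 0.827656
  f(c_6) = f(0.827656) = -0.205655
  f(a) × f(c) ≥ 0, new interval: [0.827656, 0.867500]
Iteration 7:
  c_7 = (0.827656 + 0.867500)/2 = 0.847578
  f(c_7) = f(0.847578) = -0.083522
  f(a) × f(c) ≥ 0, new interval: [0.847578, 0.867500]

After 7 iteration(s), the approximation is c_7 = 0.847578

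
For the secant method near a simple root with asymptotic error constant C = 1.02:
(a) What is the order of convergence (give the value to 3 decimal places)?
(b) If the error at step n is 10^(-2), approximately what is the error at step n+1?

(a) Secant method has superlinear convergence with order φ = (1+√5)/2 ≈ 1.618.
    This means |e_{n+1}| ≈ C|e_n|^1.618.

(b) With |e_n| = 10^(-2) and C = 1.02:
    |e_{n+1}| ≈ 1.02 × (10^(-2))^1.618 = 1.02 × 10^(-3.24)

(a) ≈ 1.618 (golden ratio); (b) |e_{n+1}| ≈ 5.923e-04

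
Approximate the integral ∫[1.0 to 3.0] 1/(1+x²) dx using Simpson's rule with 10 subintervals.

f(x) = 1/(1+x²)
a = 1.0, b = 3.0, n = 10
h = (b - a)/n = 0.200000

Simpson's rule: (h/3)[f(x₀) + 4f(x₁) + 2f(x₂) + ... + f(xₙ)]

x_0 = 1.0000, f(x_0) = 0.500000, coefficient = 1
x_1 = 1.2000, f(x_1) = 0.409836, coefficient = 4
x_2 = 1.4000, f(x_2) = 0.337838, coefficient = 2
x_3 = 1.6000, f(x_3) = 0.280899, coefficient = 4
x_4 = 1.8000, f(x_4) = 0.235849, coefficient = 2
x_5 = 2.0000, f(x_5) = 0.200000, coefficient = 4
x_6 = 2.2000, f(x_6) = 0.171233, coefficient = 2
x_7 = 2.4000, f(x_7) = 0.147929, coefficient = 4
x_8 = 2.6000, f(x_8) = 0.128866, coefficient = 2
x_9 = 2.8000, f(x_9) = 0.113122, coefficient = 4
x_10 = 3.0000, f(x_10) = 0.100000, coefficient = 1

I ≈ (0.200000/3) × 6.954716 = 0.463648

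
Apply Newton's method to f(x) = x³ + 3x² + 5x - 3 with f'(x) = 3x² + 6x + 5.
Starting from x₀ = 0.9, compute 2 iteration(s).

f(x) = x³ + 3x² + 5x - 3
f'(x) = 3x² + 6x + 5
x₀ = 0.9

Newton-Raphson formula: x_{n+1} = x_n - f(x_n)/f'(x_n)

Iteration 1:
  f(0.900000) = 4.659000
  f'(0.900000) = 12.830000
  x_1 = 0.900000 - 4.659000/12.830000 = 0.536867
Iteration 2:
  f(0.536867) = 0.703750
  f'(0.536867) = 9.085878
  x_2 = 0.536867 - 0.703750/9.085878 = 0.459411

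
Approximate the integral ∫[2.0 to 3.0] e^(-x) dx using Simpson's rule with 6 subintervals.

f(x) = e^(-x)
a = 2.0, b = 3.0, n = 6
h = (b - a)/n = 0.166667

Simpson's rule: (h/3)[f(x₀) + 4f(x₁) + 2f(x₂) + ... + f(xₙ)]

x_0 = 2.0000, f(x_0) = 0.135335, coefficient = 1
x_1 = 2.1667, f(x_1) = 0.114559, coefficient = 4
x_2 = 2.3333, f(x_2) = 0.096972, coefficient = 2
x_3 = 2.5000, f(x_3) = 0.082085, coefficient = 4
x_4 = 2.6667, f(x_4) = 0.069483, coefficient = 2
x_5 = 2.8333, f(x_5) = 0.058816, coefficient = 4
x_6 = 3.0000, f(x_6) = 0.049787, coefficient = 1

I ≈ (0.166667/3) × 1.539874 = 0.085549
Exact value: 0.085548
Error: 0.000000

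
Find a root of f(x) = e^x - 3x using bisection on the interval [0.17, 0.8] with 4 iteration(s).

f(x) = e^x - 3x
Initial interval: [0.17, 0.8]

Iteration 1:
  c_1 = (0.170000 + 0.800000)/2 = 0.485000
  f(c_1) = f(0.485000) = 0.169175
  f(a) × f(c) ≥ 0, new interval: [0.485000, 0.800000]
Iteration 2:
  c_2 = (0.485000 + 0.800000)/2 = 0.642500
  f(c_2) = f(0.642500) = -0.026272
  f(a) × f(c) < 0, new interval: [0.485000, 0.642500]
Iteration 3:
  c_3 = (0.485000 + 0.642500)/2 = 0.563750
  f(c_3) = f(0.563750) = 0.066000
  f(a) × f(c) ≥ 0, new interval: [0.563750, 0.642500]
Iteration 4:
  c_4 = (0.563750 + 0.642500)/2 = 0.603125
  f(c_4) = f(0.603125) = 0.018447
  f(a) × f(c) ≥ 0, new interval: [0.603125, 0.642500]

After 4 iteration(s), the approximation is c_4 = 0.603125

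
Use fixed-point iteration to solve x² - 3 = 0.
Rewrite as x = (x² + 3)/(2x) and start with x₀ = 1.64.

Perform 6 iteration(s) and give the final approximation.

Equation: x² - 3 = 0
Fixed-point form: x = (x² + 3)/(2x)
x₀ = 1.64

x_1 = g(1.640000) = 1.734634
x_2 = g(1.734634) = 1.732053
x_3 = g(1.732053) = 1.732051
x_4 = g(1.732051) = 1.732051
x_5 = g(1.732051) = 1.732051
x_6 = g(1.732051) = 1.732051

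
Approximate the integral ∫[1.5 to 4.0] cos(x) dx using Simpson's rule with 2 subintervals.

f(x) = cos(x)
a = 1.5, b = 4.0, n = 2
h = (b - a)/n = 1.250000

Simpson's rule: (h/3)[f(x₀) + 4f(x₁) + 2f(x₂) + ... + f(xₙ)]

x_0 = 1.5000, f(x_0) = 0.070737, coefficient = 1
x_1 = 2.7500, f(x_1) = -0.924302, coefficient = 4
x_2 = 4.0000, f(x_2) = -0.653644, coefficient = 1

I ≈ (1.250000/3) × -4.280116 = -1.783382
Exact value: -1.754297
Error: 0.029084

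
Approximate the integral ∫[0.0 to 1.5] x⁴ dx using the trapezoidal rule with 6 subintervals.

f(x) = x⁴
a = 0.0, b = 1.5, n = 6
h = (b - a)/n = 0.250000

Trapezoidal rule: (h/2)[f(x₀) + 2f(x₁) + 2f(x₂) + ... + f(xₙ)]

x_0 = 0.0000, f(x_0) = 0.000000, coefficient = 1
x_1 = 0.2500, f(x_1) = 0.003906, coefficient = 2
x_2 = 0.5000, f(x_2) = 0.062500, coefficient = 2
x_3 = 0.7500, f(x_3) = 0.316406, coefficient = 2
x_4 = 1.0000, f(x_4) = 1.000000, coefficient = 2
x_5 = 1.2500, f(x_5) = 2.441406, coefficient = 2
x_6 = 1.5000, f(x_6) = 5.062500, coefficient = 1

I ≈ (0.250000/2) × 12.710938 = 1.588867
Exact value: 1.518750
Error: 0.070117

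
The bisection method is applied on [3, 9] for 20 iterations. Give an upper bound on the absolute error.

Bisection error bound: |error| ≤ (b-a)/2^n
|error| ≤ (9 - 3)/2^20 = 6/2^20
|error| ≤ 0.0000057220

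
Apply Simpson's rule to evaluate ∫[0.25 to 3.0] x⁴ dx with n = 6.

f(x) = x⁴
a = 0.25, b = 3.0, n = 6
h = (b - a)/n = 0.458333

Simpson's rule: (h/3)[f(x₀) + 4f(x₁) + 2f(x₂) + ... + f(xₙ)]

x_0 = 0.2500, f(x_0) = 0.003906, coefficient = 1
x_1 = 0.7083, f(x_1) = 0.251739, coefficient = 4
x_2 = 1.1667, f(x_2) = 1.852623, coefficient = 2
x_3 = 1.6250, f(x_3) = 6.972900, coefficient = 4
x_4 = 2.0833, f(x_4) = 18.838011, coefficient = 2
x_5 = 2.5417, f(x_5) = 41.732497, coefficient = 4
x_6 = 3.0000, f(x_6) = 81.000000, coefficient = 1

I ≈ (0.458333/3) × 318.213723 = 48.615985
Exact value: 48.599805
Error: 0.016181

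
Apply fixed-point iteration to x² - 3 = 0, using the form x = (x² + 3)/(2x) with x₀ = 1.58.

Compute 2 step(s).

Equation: x² - 3 = 0
Fixed-point form: x = (x² + 3)/(2x)
x₀ = 1.58

x_1 = g(1.580000) = 1.739367
x_2 = g(1.739367) = 1.732066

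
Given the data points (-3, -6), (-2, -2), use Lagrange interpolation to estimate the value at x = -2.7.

Lagrange interpolation formula:
P(x) = Σ yᵢ × Lᵢ(x)
where Lᵢ(x) = Π_{j≠i} (x - xⱼ)/(xᵢ - xⱼ)

L_0(-2.7) = (-2.7 - (-2))/(-3 - (-2)) = 0.700000
L_1(-2.7) = (-2.7 - (-3))/(-2 - (-3)) = 0.300000

P(-2.7) = (-6)×L_0(-2.7) + (-2)×L_1(-2.7)
P(-2.7) = -4.800000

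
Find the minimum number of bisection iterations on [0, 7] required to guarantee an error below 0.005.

We need (b-a)/2^n ≤ 0.005
(7 - 0)/2^n ≤ 0.005
7/2^n ≤ 0.005
2^n ≥ 1400
n ≥ log₂(1400) = 10.45
n ≥ 11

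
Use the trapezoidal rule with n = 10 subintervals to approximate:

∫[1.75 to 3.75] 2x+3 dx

f(x) = 2x+3
a = 1.75, b = 3.75, n = 10
h = (b - a)/n = 0.200000

Trapezoidal rule: (h/2)[f(x₀) + 2f(x₁) + 2f(x₂) + ... + f(xₙ)]

x_0 = 1.7500, f(x_0) = 6.500000, coefficient = 1
x_1 = 1.9500, f(x_1) = 6.900000, coefficient = 2
x_2 = 2.1500, f(x_2) = 7.300000, coefficient = 2
x_3 = 2.3500, f(x_3) = 7.700000, coefficient = 2
x_4 = 2.5500, f(x_4) = 8.100000, coefficient = 2
x_5 = 2.7500, f(x_5) = 8.500000, coefficient = 2
x_6 = 2.9500, f(x_6) = 8.900000, coefficient = 2
x_7 = 3.1500, f(x_7) = 9.300000, coefficient = 2
x_8 = 3.3500, f(x_8) = 9.700000, coefficient = 2
x_9 = 3.5500, f(x_9) = 10.100000, coefficient = 2
x_10 = 3.7500, f(x_10) = 10.500000, coefficient = 1

I ≈ (0.200000/2) × 170.000000 = 17.000000
Exact value: 17.000000
Error: 0.000000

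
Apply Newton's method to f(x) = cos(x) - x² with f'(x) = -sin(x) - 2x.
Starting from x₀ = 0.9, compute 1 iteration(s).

f(x) = cos(x) - x²
f'(x) = -sin(x) - 2x
x₀ = 0.9

Newton-Raphson formula: x_{n+1} = x_n - f(x_n)/f'(x_n)

Iteration 1:
  f(0.900000) = -0.188390
  f'(0.900000) = -2.583327
  x_1 = 0.900000 - (-0.188390)/(-2.583327) = 0.827075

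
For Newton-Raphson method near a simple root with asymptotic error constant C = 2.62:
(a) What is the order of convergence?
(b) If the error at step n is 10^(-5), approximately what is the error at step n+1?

(a) Newton-Raphson has quadratic (order 2) convergence near simple roots.
    This means |e_{n+1}| ≈ C|e_n|².

(b) With |e_n| = 10^(-5) and C = 2.62:
    |e_{n+1}| ≈ 2.62 × (10^(-5))² = 2.62 × 10^(-10)

(a) 2 (quadratic); (b) |e_{n+1}| ≈ 2.620e-10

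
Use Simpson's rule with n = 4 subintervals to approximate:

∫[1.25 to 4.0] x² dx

f(x) = x²
a = 1.25, b = 4.0, n = 4
h = (b - a)/n = 0.687500

Simpson's rule: (h/3)[f(x₀) + 4f(x₁) + 2f(x₂) + ... + f(xₙ)]

x_0 = 1.2500, f(x_0) = 1.562500, coefficient = 1
x_1 = 1.9375, f(x_1) = 3.753906, coefficient = 4
x_2 = 2.6250, f(x_2) = 6.890625, coefficient = 2
x_3 = 3.3125, f(x_3) = 10.972656, coefficient = 4
x_4 = 4.0000, f(x_4) = 16.000000, coefficient = 1

I ≈ (0.687500/3) × 90.250000 = 20.682292
Exact value: 20.682292
Error: 0.000000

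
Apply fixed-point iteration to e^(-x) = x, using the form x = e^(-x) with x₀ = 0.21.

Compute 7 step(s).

Equation: e^(-x) = x
Fixed-point form: x = e^(-x)
x₀ = 0.21

x_1 = g(0.210000) = 0.810584
x_2 = g(0.810584) = 0.444598
x_3 = g(0.444598) = 0.641082
x_4 = g(0.641082) = 0.526722
x_5 = g(0.526722) = 0.590537
x_6 = g(0.590537) = 0.554029
x_7 = g(0.554029) = 0.574630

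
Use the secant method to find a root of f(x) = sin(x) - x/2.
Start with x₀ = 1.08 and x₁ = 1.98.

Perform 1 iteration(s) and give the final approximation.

f(x) = sin(x) - x/2
x₀ = 1.08, x₁ = 1.98

Secant formula: x_{n+1} = x_n - f(x_n)(x_n - x_{n-1})/(f(x_n) - f(x_{n-1}))

Iteration 1:
  f(1.080000) = 0.341958
  f(1.980000) = -0.072562
  x_2 = 1.980000 - (-0.072562)×(1.980000 - 1.080000)/(-0.072562 - 0.341958)
       = 1.822454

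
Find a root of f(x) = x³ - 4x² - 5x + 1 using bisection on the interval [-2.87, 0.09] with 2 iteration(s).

f(x) = x³ - 4x² - 5x + 1
Initial interval: [-2.87, 0.09]

Iteration 1:
  c_1 = (-2.870000 + 0.090000)/2 = -1.390000
  f(c_1) = f(-1.390000) = -2.464019
  f(a) × f(c) ≥ 0, new interval: [-1.390000, 0.090000]
Iteration 2:
  c_2 = (-1.390000 + 0.090000)/2 = -0.650000
  f(c_2) = f(-0.650000) = 2.285375
  f(a) × f(c) < 0, new interval: [-1.390000, -0.650000]

After 2 iteration(s), the approximation is c_2 = -0.650000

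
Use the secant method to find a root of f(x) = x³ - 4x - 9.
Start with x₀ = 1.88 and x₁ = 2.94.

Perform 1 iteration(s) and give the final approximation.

f(x) = x³ - 4x - 9
x₀ = 1.88, x₁ = 2.94

Secant formula: x_{n+1} = x_n - f(x_n)(x_n - x_{n-1})/(f(x_n) - f(x_{n-1}))

Iteration 1:
  f(1.880000) = -9.875328
  f(2.940000) = 4.652184
  x_2 = 2.940000 - 4.652184×(2.940000 - 1.880000)/(4.652184 - (-9.875328))
       = 2.600553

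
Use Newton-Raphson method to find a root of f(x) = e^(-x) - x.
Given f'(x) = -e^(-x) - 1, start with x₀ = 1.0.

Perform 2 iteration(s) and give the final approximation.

f(x) = e^(-x) - x
f'(x) = -e^(-x) - 1
x₀ = 1.0

Newton-Raphson formula: x_{n+1} = x_n - f(x_n)/f'(x_n)

Iteration 1:
  f(1.000000) = -0.632121
  f'(1.000000) = -1.367879
  x_1 = 1.000000 - (-0.632121)/(-1.367879) = 0.537883
Iteration 2:
  f(0.537883) = 0.046100
  f'(0.537883) = -1.583983
  x_2 = 0.537883 - 0.046100/(-1.583983) = 0.566987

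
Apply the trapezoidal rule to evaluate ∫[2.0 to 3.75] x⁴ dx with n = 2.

f(x) = x⁴
a = 2.0, b = 3.75, n = 2
h = (b - a)/n = 0.875000

Trapezoidal rule: (h/2)[f(x₀) + 2f(x₁) + 2f(x₂) + ... + f(xₙ)]

x_0 = 2.0000, f(x_0) = 16.000000, coefficient = 1
x_1 = 2.8750, f(x_1) = 68.320557, coefficient = 2
x_2 = 3.7500, f(x_2) = 197.753906, coefficient = 1

I ≈ (0.875000/2) × 350.395020 = 153.297821
Exact value: 141.915430
Error: 11.382391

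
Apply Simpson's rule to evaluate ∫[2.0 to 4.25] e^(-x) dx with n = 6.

f(x) = e^(-x)
a = 2.0, b = 4.25, n = 6
h = (b - a)/n = 0.375000

Simpson's rule: (h/3)[f(x₀) + 4f(x₁) + 2f(x₂) + ... + f(xₙ)]

x_0 = 2.0000, f(x_0) = 0.135335, coefficient = 1
x_1 = 2.3750, f(x_1) = 0.093014, coefficient = 4
x_2 = 2.7500, f(x_2) = 0.063928, coefficient = 2
x_3 = 3.1250, f(x_3) = 0.043937, coefficient = 4
x_4 = 3.5000, f(x_4) = 0.030197, coefficient = 2
x_5 = 3.8750, f(x_5) = 0.020754, coefficient = 4
x_6 = 4.2500, f(x_6) = 0.014264, coefficient = 1

I ≈ (0.375000/3) × 0.968673 = 0.121084
Exact value: 0.121071
Error: 0.000013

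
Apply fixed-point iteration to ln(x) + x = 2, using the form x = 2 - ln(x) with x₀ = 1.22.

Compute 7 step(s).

Equation: ln(x) + x = 2
Fixed-point form: x = 2 - ln(x)
x₀ = 1.22

x_1 = g(1.220000) = 1.801149
x_2 = g(1.801149) = 1.411575
x_3 = g(1.411575) = 1.655294
x_4 = g(1.655294) = 1.496021
x_5 = g(1.496021) = 1.597191
x_6 = g(1.597191) = 1.531754
x_7 = g(1.531754) = 1.573587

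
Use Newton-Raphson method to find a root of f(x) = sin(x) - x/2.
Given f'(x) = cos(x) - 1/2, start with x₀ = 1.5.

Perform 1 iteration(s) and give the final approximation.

f(x) = sin(x) - x/2
f'(x) = cos(x) - 1/2
x₀ = 1.5

Newton-Raphson formula: x_{n+1} = x_n - f(x_n)/f'(x_n)

Iteration 1:
  f(1.500000) = 0.247495
  f'(1.500000) = -0.429263
  x_1 = 1.500000 - 0.247495/(-0.429263) = 2.076558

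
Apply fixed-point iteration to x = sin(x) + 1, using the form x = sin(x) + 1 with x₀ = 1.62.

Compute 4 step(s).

Equation: x = sin(x) + 1
Fixed-point form: x = sin(x) + 1
x₀ = 1.62

x_1 = g(1.620000) = 1.998790
x_2 = g(1.998790) = 1.909800
x_3 = g(1.909800) = 1.943086
x_4 = g(1.943086) = 1.931497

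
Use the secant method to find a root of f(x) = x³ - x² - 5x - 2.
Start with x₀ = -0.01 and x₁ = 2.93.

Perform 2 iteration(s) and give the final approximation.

f(x) = x³ - x² - 5x - 2
x₀ = -0.01, x₁ = 2.93

Secant formula: x_{n+1} = x_n - f(x_n)(x_n - x_{n-1})/(f(x_n) - f(x_{n-1}))

Iteration 1:
  f(-0.010000) = -1.950101
  f(2.930000) = -0.081143
  x_2 = 2.930000 - (-0.081143)×(2.930000 - (-0.010000))/(-0.081143 - (-1.950101))
       = 3.057644
Iteration 2:
  f(2.930000) = -0.081143
  f(3.057644) = 1.949070
  x_3 = 3.057644 - 1.949070×(3.057644 - 2.930000)/(1.949070 - (-0.081143))
       = 2.935102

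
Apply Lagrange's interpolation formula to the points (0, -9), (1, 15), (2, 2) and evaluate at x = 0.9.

Lagrange interpolation formula:
P(x) = Σ yᵢ × Lᵢ(x)
where Lᵢ(x) = Π_{j≠i} (x - xⱼ)/(xᵢ - xⱼ)

L_0(0.9) = (0.9 - 1)/(0 - 1) × (0.9 - 2)/(0 - 2) = 0.055000
L_1(0.9) = (0.9 - 0)/(1 - 0) × (0.9 - 2)/(1 - 2) = 0.990000
L_2(0.9) = (0.9 - 0)/(2 - 0) × (0.9 - 1)/(2 - 1) = -0.045000

P(0.9) = (-9)×L_0(0.9) + 15×L_1(0.9) + 2×L_2(0.9)
P(0.9) = 14.265000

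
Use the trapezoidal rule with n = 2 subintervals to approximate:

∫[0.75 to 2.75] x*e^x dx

f(x) = x*e^x
a = 0.75, b = 2.75, n = 2
h = (b - a)/n = 1.000000

Trapezoidal rule: (h/2)[f(x₀) + 2f(x₁) + 2f(x₂) + ... + f(xₙ)]

x_0 = 0.7500, f(x_0) = 1.587750, coefficient = 1
x_1 = 1.7500, f(x_1) = 10.070555, coefficient = 2
x_2 = 2.7500, f(x_2) = 43.017238, coefficient = 1

I ≈ (1.000000/2) × 64.746097 = 32.373049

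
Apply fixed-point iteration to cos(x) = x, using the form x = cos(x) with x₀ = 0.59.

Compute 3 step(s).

Equation: cos(x) = x
Fixed-point form: x = cos(x)
x₀ = 0.59

x_1 = g(0.590000) = 0.830941
x_2 = g(0.830941) = 0.674181
x_3 = g(0.674181) = 0.781218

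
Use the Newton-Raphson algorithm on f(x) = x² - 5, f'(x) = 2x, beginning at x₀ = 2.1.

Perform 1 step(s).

f(x) = x² - 5
f'(x) = 2x
x₀ = 2.1

Newton-Raphson formula: x_{n+1} = x_n - f(x_n)/f'(x_n)

Iteration 1:
  f(2.100000) = -0.590000
  f'(2.100000) = 4.200000
  x_1 = 2.100000 - (-0.590000)/4.200000 = 2.240476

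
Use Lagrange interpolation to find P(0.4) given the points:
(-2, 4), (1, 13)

Lagrange interpolation formula:
P(x) = Σ yᵢ × Lᵢ(x)
where Lᵢ(x) = Π_{j≠i} (x - xⱼ)/(xᵢ - xⱼ)

L_0(0.4) = (0.4 - 1)/(-2 - 1) = 0.200000
L_1(0.4) = (0.4 - (-2))/(1 - (-2)) = 0.800000

P(0.4) = 4×L_0(0.4) + 13×L_1(0.4)
P(0.4) = 11.200000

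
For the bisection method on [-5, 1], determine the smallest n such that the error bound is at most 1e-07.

We need (b-a)/2^n ≤ 1e-07
(1 - (-5))/2^n ≤ 1e-07
6/2^n ≤ 1e-07
2^n ≥ 60000000
n ≥ log₂(60000000) = 25.84
n ≥ 26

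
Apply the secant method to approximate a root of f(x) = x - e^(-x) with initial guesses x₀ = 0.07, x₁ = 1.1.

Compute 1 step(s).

f(x) = x - e^(-x)
x₀ = 0.07, x₁ = 1.1

Secant formula: x_{n+1} = x_n - f(x_n)(x_n - x_{n-1})/(f(x_n) - f(x_{n-1}))

Iteration 1:
  f(0.070000) = -0.862394
  f(1.100000) = 0.767129
  x_2 = 1.100000 - 0.767129×(1.100000 - 0.070000)/(0.767129 - (-0.862394))
       = 0.615108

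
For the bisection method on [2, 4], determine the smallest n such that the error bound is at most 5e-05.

We need (b-a)/2^n ≤ 5e-05
(4 - 2)/2^n ≤ 5e-05
2/2^n ≤ 5e-05
2^n ≥ 40000
n ≥ log₂(40000) = 15.29
n ≥ 16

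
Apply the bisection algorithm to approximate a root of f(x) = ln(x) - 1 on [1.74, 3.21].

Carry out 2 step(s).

f(x) = ln(x) - 1
Initial interval: [1.74, 3.21]

Iteration 1:
  c_1 = (1.740000 + 3.210000)/2 = 2.475000
  f(c_1) = f(2.475000) = -0.093760
  f(a) × f(c) ≥ 0, new interval: [2.475000, 3.210000]
Iteration 2:
  c_2 = (2.475000 + 3.210000)/2 = 2.842500
  f(c_2) = f(2.842500) = 0.044684
  f(a) × f(c) < 0, new interval: [2.475000, 2.842500]

After 2 iteration(s), the approximation is c_2 = 2.842500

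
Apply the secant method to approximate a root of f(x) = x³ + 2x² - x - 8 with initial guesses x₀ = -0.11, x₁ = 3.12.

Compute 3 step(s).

f(x) = x³ + 2x² - x - 8
x₀ = -0.11, x₁ = 3.12

Secant formula: x_{n+1} = x_n - f(x_n)(x_n - x_{n-1})/(f(x_n) - f(x_{n-1}))

Iteration 1:
  f(-0.110000) = -7.867131
  f(3.120000) = 38.720128
  x_2 = 3.120000 - 38.720128×(3.120000 - (-0.110000))/(38.720128 - (-7.867131))
       = 0.435446
Iteration 2:
  f(3.120000) = 38.720128
  f(0.435446) = -7.973653
  x_3 = 0.435446 - (-7.973653)×(0.435446 - 3.120000)/(-7.973653 - 38.720128)
       = 0.893873
Iteration 3:
  f(0.435446) = -7.973653
  f(0.893873) = -6.581641
  x_4 = 0.893873 - (-6.581641)×(0.893873 - 0.435446)/(-6.581641 - (-7.973653))
       = 3.061386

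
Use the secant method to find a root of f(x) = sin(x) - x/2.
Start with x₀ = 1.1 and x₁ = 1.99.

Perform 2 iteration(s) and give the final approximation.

f(x) = sin(x) - x/2
x₀ = 1.1, x₁ = 1.99

Secant formula: x_{n+1} = x_n - f(x_n)(x_n - x_{n-1})/(f(x_n) - f(x_{n-1}))

Iteration 1:
  f(1.100000) = 0.341207
  f(1.990000) = -0.081587
  x_2 = 1.990000 - (-0.081587)×(1.990000 - 1.100000)/(-0.081587 - 0.341207)
       = 1.818257
Iteration 2:
  f(1.990000) = -0.081587
  f(1.818257) = 0.060409
  x_3 = 1.818257 - 0.060409×(1.818257 - 1.990000)/(0.060409 - (-0.081587))
       = 1.891321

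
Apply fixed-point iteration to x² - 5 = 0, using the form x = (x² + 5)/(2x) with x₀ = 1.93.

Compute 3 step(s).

Equation: x² - 5 = 0
Fixed-point form: x = (x² + 5)/(2x)
x₀ = 1.93

x_1 = g(1.930000) = 2.260337
x_2 = g(2.260337) = 2.236198
x_3 = g(2.236198) = 2.236068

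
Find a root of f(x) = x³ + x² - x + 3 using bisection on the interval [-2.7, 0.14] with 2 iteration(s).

f(x) = x³ + x² - x + 3
Initial interval: [-2.7, 0.14]

Iteration 1:
  c_1 = (-2.700000 + 0.140000)/2 = -1.280000
  f(c_1) = f(-1.280000) = 3.821248
  f(a) × f(c) < 0, new interval: [-2.700000, -1.280000]
Iteration 2:
  c_2 = (-2.700000 + (-1.280000))/2 = -1.990000
  f(c_2) = f(-1.990000) = 1.069501
  f(a) × f(c) < 0, new interval: [-2.700000, -1.990000]

After 2 iteration(s), the approximation is c_2 = -1.990000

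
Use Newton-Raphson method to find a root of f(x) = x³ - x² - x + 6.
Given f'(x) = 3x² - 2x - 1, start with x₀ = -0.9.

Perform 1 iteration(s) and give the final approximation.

f(x) = x³ - x² - x + 6
f'(x) = 3x² - 2x - 1
x₀ = -0.9

Newton-Raphson formula: x_{n+1} = x_n - f(x_n)/f'(x_n)

Iteration 1:
  f(-0.900000) = 5.361000
  f'(-0.900000) = 3.230000
  x_1 = -0.900000 - 5.361000/3.230000 = -2.559752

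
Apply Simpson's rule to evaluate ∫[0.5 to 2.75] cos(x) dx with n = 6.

f(x) = cos(x)
a = 0.5, b = 2.75, n = 6
h = (b - a)/n = 0.375000

Simpson's rule: (h/3)[f(x₀) + 4f(x₁) + 2f(x₂) + ... + f(xₙ)]

x_0 = 0.5000, f(x_0) = 0.877583, coefficient = 1
x_1 = 0.8750, f(x_1) = 0.640997, coefficient = 4
x_2 = 1.2500, f(x_2) = 0.315322, coefficient = 2
x_3 = 1.6250, f(x_3) = -0.054177, coefficient = 4
x_4 = 2.0000, f(x_4) = -0.416147, coefficient = 2
x_5 = 2.3750, f(x_5) = -0.720278, coefficient = 4
x_6 = 2.7500, f(x_6) = -0.924302, coefficient = 1

I ≈ (0.375000/3) × -0.782204 = -0.097775
Exact value: -0.097765
Error: 0.000011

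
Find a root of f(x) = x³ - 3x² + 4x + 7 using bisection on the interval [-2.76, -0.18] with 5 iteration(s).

f(x) = x³ - 3x² + 4x + 7
Initial interval: [-2.76, -0.18]

Iteration 1:
  c_1 = (-2.760000 + (-0.180000))/2 = -1.470000
  f(c_1) = f(-1.470000) = -8.539223
  f(a) × f(c) ≥ 0, new interval: [-1.470000, -0.180000]
Iteration 2:
  c_2 = (-1.470000 + (-0.180000))/2 = -0.825000
  f(c_2) = f(-0.825000) = 1.096609
  f(a) × f(c) < 0, new interval: [-1.470000, -0.825000]
Iteration 3:
  c_3 = (-1.470000 + (-0.825000))/2 = -1.147500
  f(c_3) = f(-1.147500) = -3.051247
  f(a) × f(c) ≥ 0, new interval: [-1.147500, -0.825000]
Iteration 4:
  c_4 = (-1.147500 + (-0.825000))/2 = -0.986250
  f(c_4) = f(-0.986250) = -0.822382
  f(a) × f(c) ≥ 0, new interval: [-0.986250, -0.825000]
Iteration 5:
  c_5 = (-0.986250 + (-0.825000))/2 = -0.905625
  f(c_5) = f(-0.905625) = 0.174276
  f(a) × f(c) < 0, new interval: [-0.986250, -0.905625]

After 5 iteration(s), the approximation is c_5 = -0.905625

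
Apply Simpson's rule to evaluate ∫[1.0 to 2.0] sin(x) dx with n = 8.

f(x) = sin(x)
a = 1.0, b = 2.0, n = 8
h = (b - a)/n = 0.125000

Simpson's rule: (h/3)[f(x₀) + 4f(x₁) + 2f(x₂) + ... + f(xₙ)]

x_0 = 1.0000, f(x_0) = 0.841471, coefficient = 1
x_1 = 1.1250, f(x_1) = 0.902268, coefficient = 4
x_2 = 1.2500, f(x_2) = 0.948985, coefficient = 2
x_3 = 1.3750, f(x_3) = 0.980893, coefficient = 4
x_4 = 1.5000, f(x_4) = 0.997495, coefficient = 2
x_5 = 1.6250, f(x_5) = 0.998531, coefficient = 4
x_6 = 1.7500, f(x_6) = 0.983986, coefficient = 2
x_7 = 1.8750, f(x_7) = 0.954086, coefficient = 4
x_8 = 2.0000, f(x_8) = 0.909297, coefficient = 1

I ≈ (0.125000/3) × 22.954811 = 0.956450
Exact value: 0.956449
Error: 0.000001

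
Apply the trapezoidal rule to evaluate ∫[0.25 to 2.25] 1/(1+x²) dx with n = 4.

f(x) = 1/(1+x²)
a = 0.25, b = 2.25, n = 4
h = (b - a)/n = 0.500000

Trapezoidal rule: (h/2)[f(x₀) + 2f(x₁) + 2f(x₂) + ... + f(xₙ)]

x_0 = 0.2500, f(x_0) = 0.941176, coefficient = 1
x_1 = 0.7500, f(x_1) = 0.640000, coefficient = 2
x_2 = 1.2500, f(x_2) = 0.390244, coefficient = 2
x_3 = 1.7500, f(x_3) = 0.246154, coefficient = 2
x_4 = 2.2500, f(x_4) = 0.164948, coefficient = 1

I ≈ (0.500000/2) × 3.658920 = 0.914730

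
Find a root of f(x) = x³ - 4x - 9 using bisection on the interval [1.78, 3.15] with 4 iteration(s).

f(x) = x³ - 4x - 9
Initial interval: [1.78, 3.15]

Iteration 1:
  c_1 = (1.780000 + 3.150000)/2 = 2.465000
  f(c_1) = f(2.465000) = -3.882105
  f(a) × f(c) ≥ 0, new interval: [2.465000, 3.150000]
Iteration 2:
  c_2 = (2.465000 + 3.150000)/2 = 2.807500
  f(c_2) = f(2.807500) = 1.898873
  f(a) × f(c) < 0, new interval: [2.465000, 2.807500]
Iteration 3:
  c_3 = (2.465000 + 2.807500)/2 = 2.636250
  f(c_3) = f(2.636250) = -1.223553
  f(a) × f(c) ≥ 0, new interval: [2.636250, 2.807500]
Iteration 4:
  c_4 = (2.636250 + 2.807500)/2 = 2.721875
  f(c_4) = f(2.721875) = 0.277793
  f(a) × f(c) < 0, new interval: [2.636250, 2.721875]

After 4 iteration(s), the approximation is c_4 = 2.721875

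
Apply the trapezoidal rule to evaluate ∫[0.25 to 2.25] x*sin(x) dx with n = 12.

f(x) = x*sin(x)
a = 0.25, b = 2.25, n = 12
h = (b - a)/n = 0.166667

Trapezoidal rule: (h/2)[f(x₀) + 2f(x₁) + 2f(x₂) + ... + f(xₙ)]

x_0 = 0.2500, f(x_0) = 0.061851, coefficient = 1
x_1 = 0.4167, f(x_1) = 0.168631, coefficient = 2
x_2 = 0.5833, f(x_2) = 0.321305, coefficient = 2
x_3 = 0.7500, f(x_3) = 0.511229, coefficient = 2
x_4 = 0.9167, f(x_4) = 0.727446, coefficient = 2
x_5 = 1.0833, f(x_5) = 0.957151, coefficient = 2
x_6 = 1.2500, f(x_6) = 1.186231, coefficient = 2
x_7 = 1.4167, f(x_7) = 1.399873, coefficient = 2
x_8 = 1.5833, f(x_8) = 1.583209, coefficient = 2
x_9 = 1.7500, f(x_9) = 1.721975, coefficient = 2
x_10 = 1.9167, f(x_10) = 1.803163, coefficient = 2
x_11 = 2.0833, f(x_11) = 1.815632, coefficient = 2
x_12 = 2.2500, f(x_12) = 1.750665, coefficient = 1

I ≈ (0.166667/2) × 26.204207 = 2.183684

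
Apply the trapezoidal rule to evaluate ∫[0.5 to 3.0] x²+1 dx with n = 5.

f(x) = x²+1
a = 0.5, b = 3.0, n = 5
h = (b - a)/n = 0.500000

Trapezoidal rule: (h/2)[f(x₀) + 2f(x₁) + 2f(x₂) + ... + f(xₙ)]

x_0 = 0.5000, f(x_0) = 1.250000, coefficient = 1
x_1 = 1.0000, f(x_1) = 2.000000, coefficient = 2
x_2 = 1.5000, f(x_2) = 3.250000, coefficient = 2
x_3 = 2.0000, f(x_3) = 5.000000, coefficient = 2
x_4 = 2.5000, f(x_4) = 7.250000, coefficient = 2
x_5 = 3.0000, f(x_5) = 10.000000, coefficient = 1

I ≈ (0.500000/2) × 46.250000 = 11.562500
Exact value: 11.458333
Error: 0.104167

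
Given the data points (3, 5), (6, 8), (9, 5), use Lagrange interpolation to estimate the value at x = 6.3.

Lagrange interpolation formula:
P(x) = Σ yᵢ × Lᵢ(x)
where Lᵢ(x) = Π_{j≠i} (x - xⱼ)/(xᵢ - xⱼ)

L_0(6.3) = (6.3 - 6)/(3 - 6) × (6.3 - 9)/(3 - 9) = -0.045000
L_1(6.3) = (6.3 - 3)/(6 - 3) × (6.3 - 9)/(6 - 9) = 0.990000
L_2(6.3) = (6.3 - 3)/(9 - 3) × (6.3 - 6)/(9 - 6) = 0.055000

P(6.3) = 5×L_0(6.3) + 8×L_1(6.3) + 5×L_2(6.3)
P(6.3) = 7.970000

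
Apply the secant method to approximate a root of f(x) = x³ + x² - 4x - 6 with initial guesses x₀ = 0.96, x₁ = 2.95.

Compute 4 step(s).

f(x) = x³ + x² - 4x - 6
x₀ = 0.96, x₁ = 2.95

Secant formula: x_{n+1} = x_n - f(x_n)(x_n - x_{n-1})/(f(x_n) - f(x_{n-1}))

Iteration 1:
  f(0.960000) = -8.033664
  f(2.950000) = 16.574875
  x_2 = 2.950000 - 16.574875×(2.950000 - 0.960000)/(16.574875 - (-8.033664))
       = 1.609652
Iteration 2:
  f(2.950000) = 16.574875
  f(1.609652) = -5.677052
  x_3 = 1.609652 - (-5.677052)×(1.609652 - 2.950000)/(-5.677052 - 16.574875)
       = 1.951610
Iteration 3:
  f(1.609652) = -5.677052
  f(1.951610) = -2.564400
  x_4 = 1.951610 - (-2.564400)×(1.951610 - 1.609652)/(-2.564400 - (-5.677052))
       = 2.233337
Iteration 4:
  f(1.951610) = -2.564400
  f(2.233337) = 1.193870
  x_5 = 2.233337 - 1.193870×(2.233337 - 1.951610)/(1.193870 - (-2.564400))
       = 2.143842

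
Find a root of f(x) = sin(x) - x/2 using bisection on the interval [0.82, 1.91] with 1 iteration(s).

f(x) = sin(x) - x/2
Initial interval: [0.82, 1.91]

Iteration 1:
  c_1 = (0.820000 + 1.910000)/2 = 1.365000
  f(c_1) = f(1.365000) = 0.296399
  f(a) × f(c) ≥ 0, new interval: [1.365000, 1.910000]

After 1 iteration(s), the approximation is c_1 = 1.365000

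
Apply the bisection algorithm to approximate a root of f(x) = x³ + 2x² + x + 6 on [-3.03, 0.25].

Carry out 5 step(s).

f(x) = x³ + 2x² + x + 6
Initial interval: [-3.03, 0.25]

Iteration 1:
  c_1 = (-3.030000 + 0.250000)/2 = -1.390000
  f(c_1) = f(-1.390000) = 5.788581
  f(a) × f(c) < 0, new interval: [-3.030000, -1.390000]
Iteration 2:
  c_2 = (-3.030000 + (-1.390000))/2 = -2.210000
  f(c_2) = f(-2.210000) = 2.764339
  f(a) × f(c) < 0, new interval: [-3.030000, -2.210000]
Iteration 3:
  c_3 = (-3.030000 + (-2.210000))/2 = -2.620000
  f(c_3) = f(-2.620000) = -0.875928
  f(a) × f(c) ≥ 0, new interval: [-2.620000, -2.210000]
Iteration 4:
  c_4 = (-2.620000 + (-2.210000))/2 = -2.415000
  f(c_4) = f(-2.415000) = 1.164627
  f(a) × f(c) < 0, new interval: [-2.620000, -2.415000]
Iteration 5:
  c_5 = (-2.620000 + (-2.415000))/2 = -2.517500
  f(c_5) = f(-2.517500) = 0.202685
  f(a) × f(c) < 0, new interval: [-2.620000, -2.517500]

After 5 iteration(s), the approximation is c_5 = -2.517500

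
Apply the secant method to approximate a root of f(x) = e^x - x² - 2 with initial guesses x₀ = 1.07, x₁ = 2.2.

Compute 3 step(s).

f(x) = e^x - x² - 2
x₀ = 1.07, x₁ = 2.2

Secant formula: x_{n+1} = x_n - f(x_n)(x_n - x_{n-1})/(f(x_n) - f(x_{n-1}))

Iteration 1:
  f(1.070000) = -0.229521
  f(2.200000) = 2.185013
  x_2 = 2.200000 - 2.185013×(2.200000 - 1.070000)/(2.185013 - (-0.229521))
       = 1.177415
Iteration 2:
  f(2.200000) = 2.185013
  f(1.177415) = -0.140333
  x_3 = 1.177415 - (-0.140333)×(1.177415 - 2.200000)/(-0.140333 - 2.185013)
       = 1.239128
Iteration 3:
  f(1.177415) = -0.140333
  f(1.239128) = -0.082837
  x_4 = 1.239128 - (-0.082837)×(1.239128 - 1.177415)/(-0.082837 - (-0.140333))
       = 1.328039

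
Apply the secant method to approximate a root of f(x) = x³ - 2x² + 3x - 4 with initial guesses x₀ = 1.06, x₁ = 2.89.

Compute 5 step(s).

f(x) = x³ - 2x² + 3x - 4
x₀ = 1.06, x₁ = 2.89

Secant formula: x_{n+1} = x_n - f(x_n)(x_n - x_{n-1})/(f(x_n) - f(x_{n-1}))

Iteration 1:
  f(1.060000) = -1.876184
  f(2.890000) = 12.103369
  x_2 = 2.890000 - 12.103369×(2.890000 - 1.060000)/(12.103369 - (-1.876184))
       = 1.305603
Iteration 2:
  f(2.890000) = 12.103369
  f(1.305603) = -1.266860
  x_3 = 1.305603 - (-1.266860)×(1.305603 - 2.890000)/(-1.266860 - 12.103369)
       = 1.455728
Iteration 3:
  f(1.305603) = -1.266860
  f(1.455728) = -0.786206
  x_4 = 1.455728 - (-0.786206)×(1.455728 - 1.305603)/(-0.786206 - (-1.266860))
       = 1.701288
Iteration 4:
  f(1.455728) = -0.786206
  f(1.701288) = 0.239280
  x_5 = 1.701288 - 0.239280×(1.701288 - 1.455728)/(0.239280 - (-0.786206))
       = 1.643991
Iteration 5:
  f(1.701288) = 0.239280
  f(1.643991) = -0.030214
  x_6 = 1.643991 - (-0.030214)×(1.643991 - 1.701288)/(-0.030214 - 0.239280)
       = 1.650415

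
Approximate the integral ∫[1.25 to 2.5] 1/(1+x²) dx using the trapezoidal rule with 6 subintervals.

f(x) = 1/(1+x²)
a = 1.25, b = 2.5, n = 6
h = (b - a)/n = 0.208333

Trapezoidal rule: (h/2)[f(x₀) + 2f(x₁) + 2f(x₂) + ... + f(xₙ)]

x_0 = 1.2500, f(x_0) = 0.390244, coefficient = 1
x_1 = 1.4583, f(x_1) = 0.319822, coefficient = 2
x_2 = 1.6667, f(x_2) = 0.264706, coefficient = 2
x_3 = 1.8750, f(x_3) = 0.221453, coefficient = 2
x_4 = 2.0833, f(x_4) = 0.187256, coefficient = 2
x_5 = 2.2917, f(x_5) = 0.159956, coefficient = 2
x_6 = 2.5000, f(x_6) = 0.137931, coefficient = 1

I ≈ (0.208333/2) × 2.834561 = 0.295267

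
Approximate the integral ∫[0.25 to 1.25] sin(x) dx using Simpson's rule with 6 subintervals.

f(x) = sin(x)
a = 0.25, b = 1.25, n = 6
h = (b - a)/n = 0.166667

Simpson's rule: (h/3)[f(x₀) + 4f(x₁) + 2f(x₂) + ... + f(xₙ)]

x_0 = 0.2500, f(x_0) = 0.247404, coefficient = 1
x_1 = 0.4167, f(x_1) = 0.404715, coefficient = 4
x_2 = 0.5833, f(x_2) = 0.550809, coefficient = 2
x_3 = 0.7500, f(x_3) = 0.681639, coefficient = 4
x_4 = 0.9167, f(x_4) = 0.793578, coefficient = 2
x_5 = 1.0833, f(x_5) = 0.883524, coefficient = 4
x_6 = 1.2500, f(x_6) = 0.948985, coefficient = 1

I ≈ (0.166667/3) × 11.764672 = 0.653593
Exact value: 0.653590
Error: 0.000003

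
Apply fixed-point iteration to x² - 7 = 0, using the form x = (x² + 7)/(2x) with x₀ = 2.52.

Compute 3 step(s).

Equation: x² - 7 = 0
Fixed-point form: x = (x² + 7)/(2x)
x₀ = 2.52

x_1 = g(2.520000) = 2.648889
x_2 = g(2.648889) = 2.645753
x_3 = g(2.645753) = 2.645751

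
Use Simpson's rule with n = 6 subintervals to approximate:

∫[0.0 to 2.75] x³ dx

f(x) = x³
a = 0.0, b = 2.75, n = 6
h = (b - a)/n = 0.458333

Simpson's rule: (h/3)[f(x₀) + 4f(x₁) + 2f(x₂) + ... + f(xₙ)]

x_0 = 0.0000, f(x_0) = 0.000000, coefficient = 1
x_1 = 0.4583, f(x_1) = 0.096282, coefficient = 4
x_2 = 0.9167, f(x_2) = 0.770255, coefficient = 2
x_3 = 1.3750, f(x_3) = 2.599609, coefficient = 4
x_4 = 1.8333, f(x_4) = 6.162037, coefficient = 2
x_5 = 2.2917, f(x_5) = 12.035229, coefficient = 4
x_6 = 2.7500, f(x_6) = 20.796875, coefficient = 1

I ≈ (0.458333/3) × 93.585937 = 14.297852
Exact value: 14.297852
Error: 0.000000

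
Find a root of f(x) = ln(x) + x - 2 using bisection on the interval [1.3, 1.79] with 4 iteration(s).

f(x) = ln(x) + x - 2
Initial interval: [1.3, 1.79]

Iteration 1:
  c_1 = (1.300000 + 1.790000)/2 = 1.545000
  f(c_1) = f(1.545000) = -0.019976
  f(a) × f(c) ≥ 0, new interval: [1.545000, 1.790000]
Iteration 2:
  c_2 = (1.545000 + 1.790000)/2 = 1.667500
  f(c_2) = f(1.667500) = 0.178825
  f(a) × f(c) < 0, new interval: [1.545000, 1.667500]
Iteration 3:
  c_3 = (1.545000 + 1.667500)/2 = 1.606250
  f(c_3) = f(1.606250) = 0.080152
  f(a) × f(c) < 0, new interval: [1.545000, 1.606250]
Iteration 4:
  c_4 = (1.545000 + 1.606250)/2 = 1.575625
  f(c_4) = f(1.575625) = 0.030277
  f(a) × f(c) < 0, new interval: [1.545000, 1.575625]

After 4 iteration(s), the approximation is c_4 = 1.575625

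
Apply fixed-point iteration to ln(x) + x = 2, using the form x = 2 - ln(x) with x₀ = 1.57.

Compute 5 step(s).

Equation: ln(x) + x = 2
Fixed-point form: x = 2 - ln(x)
x₀ = 1.57

x_1 = g(1.570000) = 1.548924
x_2 = g(1.548924) = 1.562439
x_3 = g(1.562439) = 1.553752
x_4 = g(1.553752) = 1.559327
x_5 = g(1.559327) = 1.555745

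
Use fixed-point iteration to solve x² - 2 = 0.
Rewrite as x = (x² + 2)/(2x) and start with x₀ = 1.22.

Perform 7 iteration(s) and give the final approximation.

Equation: x² - 2 = 0
Fixed-point form: x = (x² + 2)/(2x)
x₀ = 1.22

x_1 = g(1.220000) = 1.429672
x_2 = g(1.429672) = 1.414297
x_3 = g(1.414297) = 1.414214
x_4 = g(1.414214) = 1.414214
x_5 = g(1.414214) = 1.414214
x_6 = g(1.414214) = 1.414214
x_7 = g(1.414214) = 1.414214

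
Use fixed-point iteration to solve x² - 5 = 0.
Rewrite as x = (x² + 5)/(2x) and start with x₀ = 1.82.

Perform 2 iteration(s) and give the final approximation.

Equation: x² - 5 = 0
Fixed-point form: x = (x² + 5)/(2x)
x₀ = 1.82

x_1 = g(1.820000) = 2.283626
x_2 = g(2.283626) = 2.236563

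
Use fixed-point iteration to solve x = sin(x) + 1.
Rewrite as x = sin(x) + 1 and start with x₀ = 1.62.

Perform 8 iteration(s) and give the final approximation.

Equation: x = sin(x) + 1
Fixed-point form: x = sin(x) + 1
x₀ = 1.62

x_1 = g(1.620000) = 1.998790
x_2 = g(1.998790) = 1.909800
x_3 = g(1.909800) = 1.943086
x_4 = g(1.943086) = 1.931497
x_5 = g(1.931497) = 1.935650
x_6 = g(1.935650) = 1.934176
x_7 = g(1.934176) = 1.934701
x_8 = g(1.934701) = 1.934514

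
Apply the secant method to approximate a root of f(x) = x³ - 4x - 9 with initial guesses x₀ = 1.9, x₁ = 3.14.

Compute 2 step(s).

f(x) = x³ - 4x - 9
x₀ = 1.9, x₁ = 3.14

Secant formula: x_{n+1} = x_n - f(x_n)(x_n - x_{n-1})/(f(x_n) - f(x_{n-1}))

Iteration 1:
  f(1.900000) = -9.741000
  f(3.140000) = 9.399144
  x_2 = 3.140000 - 9.399144×(3.140000 - 1.900000)/(9.399144 - (-9.741000))
       = 2.531074
Iteration 2:
  f(3.140000) = 9.399144
  f(2.531074) = -2.909392
  x_3 = 2.531074 - (-2.909392)×(2.531074 - 3.140000)/(-2.909392 - 9.399144)
       = 2.675007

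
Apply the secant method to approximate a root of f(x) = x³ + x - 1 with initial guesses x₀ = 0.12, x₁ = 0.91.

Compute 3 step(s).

f(x) = x³ + x - 1
x₀ = 0.12, x₁ = 0.91

Secant formula: x_{n+1} = x_n - f(x_n)(x_n - x_{n-1})/(f(x_n) - f(x_{n-1}))

Iteration 1:
  f(0.120000) = -0.878272
  f(0.910000) = 0.663571
  x_2 = 0.910000 - 0.663571×(0.910000 - 0.120000)/(0.663571 - (-0.878272))
       = 0.570004
Iteration 2:
  f(0.910000) = 0.663571
  f(0.570004) = -0.244800
  x_3 = 0.570004 - (-0.244800)×(0.570004 - 0.910000)/(-0.244800 - 0.663571)
       = 0.661630
Iteration 3:
  f(0.570004) = -0.244800
  f(0.661630) = -0.048738
  x_4 = 0.661630 - (-0.048738)×(0.661630 - 0.570004)/(-0.048738 - (-0.244800))
       = 0.684407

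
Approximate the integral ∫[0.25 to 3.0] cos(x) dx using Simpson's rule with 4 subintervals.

f(x) = cos(x)
a = 0.25, b = 3.0, n = 4
h = (b - a)/n = 0.687500

Simpson's rule: (h/3)[f(x₀) + 4f(x₁) + 2f(x₂) + ... + f(xₙ)]

x_0 = 0.2500, f(x_0) = 0.968912, coefficient = 1
x_1 = 0.9375, f(x_1) = 0.591805, coefficient = 4
x_2 = 1.6250, f(x_2) = -0.054177, coefficient = 2
x_3 = 2.3125, f(x_3) = -0.675545, coefficient = 4
x_4 = 3.0000, f(x_4) = -0.989992, coefficient = 1

I ≈ (0.687500/3) × -0.464394 = -0.106424
Exact value: -0.106284
Error: 0.000140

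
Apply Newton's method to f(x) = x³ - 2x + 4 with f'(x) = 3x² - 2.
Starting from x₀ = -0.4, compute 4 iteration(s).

f(x) = x³ - 2x + 4
f'(x) = 3x² - 2
x₀ = -0.4

Newton-Raphson formula: x_{n+1} = x_n - f(x_n)/f'(x_n)

Iteration 1:
  f(-0.400000) = 4.736000
  f'(-0.400000) = -1.520000
  x_1 = -0.400000 - 4.736000/(-1.520000) = 2.715789
Iteration 2:
  f(2.715789) = 18.598760
  f'(2.715789) = 20.126537
  x_2 = 2.715789 - 18.598760/20.126537 = 1.791698
Iteration 3:
  f(1.791698) = 6.168281
  f'(1.791698) = 7.630546
  x_3 = 1.791698 - 6.168281/7.630546 = 0.983331
Iteration 4:
  f(0.983331) = 2.984160
  f'(0.983331) = 0.900821
  x_4 = 0.983331 - 2.984160/0.900821 = -2.329382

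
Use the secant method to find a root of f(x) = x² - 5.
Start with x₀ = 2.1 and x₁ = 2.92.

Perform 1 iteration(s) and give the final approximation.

f(x) = x² - 5
x₀ = 2.1, x₁ = 2.92

Secant formula: x_{n+1} = x_n - f(x_n)(x_n - x_{n-1})/(f(x_n) - f(x_{n-1}))

Iteration 1:
  f(2.100000) = -0.590000
  f(2.920000) = 3.526400
  x_2 = 2.920000 - 3.526400×(2.920000 - 2.100000)/(3.526400 - (-0.590000))
       = 2.217530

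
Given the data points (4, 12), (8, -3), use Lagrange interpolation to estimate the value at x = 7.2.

Lagrange interpolation formula:
P(x) = Σ yᵢ × Lᵢ(x)
where Lᵢ(x) = Π_{j≠i} (x - xⱼ)/(xᵢ - xⱼ)

L_0(7.2) = (7.2 - 8)/(4 - 8) = 0.200000
L_1(7.2) = (7.2 - 4)/(8 - 4) = 0.800000

P(7.2) = 12×L_0(7.2) + (-3)×L_1(7.2)
P(7.2) = 0.000000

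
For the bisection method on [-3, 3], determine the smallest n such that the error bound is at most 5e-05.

We need (b-a)/2^n ≤ 5e-05
(3 - (-3))/2^n ≤ 5e-05
6/2^n ≤ 5e-05
2^n ≥ 120000
n ≥ log₂(120000) = 16.87
n ≥ 17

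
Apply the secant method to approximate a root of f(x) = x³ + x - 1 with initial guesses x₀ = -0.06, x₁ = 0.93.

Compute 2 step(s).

f(x) = x³ + x - 1
x₀ = -0.06, x₁ = 0.93

Secant formula: x_{n+1} = x_n - f(x_n)(x_n - x_{n-1})/(f(x_n) - f(x_{n-1}))

Iteration 1:
  f(-0.060000) = -1.060216
  f(0.930000) = 0.734357
  x_2 = 0.930000 - 0.734357×(0.930000 - (-0.060000))/(0.734357 - (-1.060216))
       = 0.524882
Iteration 2:
  f(0.930000) = 0.734357
  f(0.524882) = -0.330512
  x_3 = 0.524882 - (-0.330512)×(0.524882 - 0.930000)/(-0.330512 - 0.734357)
       = 0.650622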